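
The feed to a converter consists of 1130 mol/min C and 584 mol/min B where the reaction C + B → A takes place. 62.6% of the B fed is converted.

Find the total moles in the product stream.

B reacted = 0.626 × 584 = 365.6 mol/min; ν_B = −1, so ξ = 365.6/1 = 365.6 mol/min.
Outlet amounts (n = n₀ + ν ξ):
  C: 1130 − 1(365.6) = 764.4
  B: 584 − 1(365.6) = 218.4
  A: 0 + 1(365.6) = 365.6
Total out = 764.4 + 218.4 + 365.6 = 1348 mol/min.

1350 mol/min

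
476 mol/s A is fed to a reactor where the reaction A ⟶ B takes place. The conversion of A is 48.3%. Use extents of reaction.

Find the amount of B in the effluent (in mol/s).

A reacted = 0.483 × 476 = 229.9 mol/s; ν_A = −1, so ξ = 229.9/1 = 229.9 mol/s.
Outlet amounts (n = n₀ + ν ξ):
  A: 476 − 1(229.9) = 246.1
  B: 0 + 1(229.9) = 229.9

230 mol/s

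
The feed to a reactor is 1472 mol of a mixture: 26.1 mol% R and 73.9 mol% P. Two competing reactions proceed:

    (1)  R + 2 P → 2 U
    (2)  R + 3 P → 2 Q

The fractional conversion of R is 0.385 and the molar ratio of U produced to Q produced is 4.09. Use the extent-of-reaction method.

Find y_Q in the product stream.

0.0449

Conversion of R: R consumed = 0.385 × 384.2 = 147.9 mol = 1ξ₁ + 1ξ₂.
Selectivity: 2ξ₁ / (2ξ₂) = 4.09 → ξ₁ = 4.09 ξ₂.
Substitute: (1·4.09 + 1) ξ₂ = 147.9 → ξ₂ = 29.06 mol, ξ₁ = 118.9 mol.
Outlet amounts (n = n₀ + Σ ν·ξ):
  R: 384.2 − 1(118.9) − 1(29.06) = 236.3
  P: 1088 − 2(118.9) − 3(29.06) = 762.9
  U: 0 + 2(118.9) = 237.7
  Q: 0 + 2(29.06) = 58.12
Total out = 1295 mol; y_Q = 58.12 / 1295 = 0.04488.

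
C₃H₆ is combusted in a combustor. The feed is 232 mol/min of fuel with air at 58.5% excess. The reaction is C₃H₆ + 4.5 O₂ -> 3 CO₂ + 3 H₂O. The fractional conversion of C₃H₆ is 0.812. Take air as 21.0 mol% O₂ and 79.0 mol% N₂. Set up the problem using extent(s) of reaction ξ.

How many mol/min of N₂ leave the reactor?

Stoichiometric O₂ = 4.5 × 232 = 1044 mol/min; O₂ fed = 1044 × 1.585 = 1655 mol/min.
N₂ fed = 1655 × 79/21 = 6225 mol/min.
Fuel reacted = 0.812 × 232 → ξ = 188.4 mol/min.
Outlet (n = n₀ + ν ξ):
  C₃H₆: 232 − 1(188.4) = 43.62
  O₂: 1655 − 4.5(188.4) = 807
  N₂: 6225 (inert)
  CO₂: 0 + 3(188.4) = 565.2
  H₂O: 0 + 3(188.4) = 565.2

6220 mol/min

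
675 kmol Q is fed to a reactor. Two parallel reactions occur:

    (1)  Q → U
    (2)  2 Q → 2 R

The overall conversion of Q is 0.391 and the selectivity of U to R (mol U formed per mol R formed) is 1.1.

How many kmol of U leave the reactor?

Conversion of Q: Q consumed = 0.391 × 675 = 263.9 kmol = 1ξ₁ + 2ξ₂.
Selectivity: 1ξ₁ / (2ξ₂) = 1.1 → ξ₁ = 2.2 ξ₂.
Substitute: (1·2.2 + 2) ξ₂ = 263.9 → ξ₂ = 62.84 kmol, ξ₁ = 138.2 kmol.
Outlet amounts (n = n₀ + Σ ν·ξ):
  Q: 675 − 1(138.2) − 2(62.84) = 411.1
  U: 0 + 1(138.2) = 138.2
  R: 0 + 2(62.84) = 125.7

138 kmol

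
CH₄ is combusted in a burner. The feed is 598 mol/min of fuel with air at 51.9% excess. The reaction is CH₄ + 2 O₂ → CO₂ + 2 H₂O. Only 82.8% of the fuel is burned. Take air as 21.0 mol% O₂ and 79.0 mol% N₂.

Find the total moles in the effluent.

9250 mol/min

Stoichiometric O₂ = 2 × 598 = 1196 mol/min; O₂ fed = 1196 × 1.519 = 1817 mol/min.
N₂ fed = 1817 × 79/21 = 6834 mol/min.
Fuel reacted = 0.828 × 598 → ξ = 495.1 mol/min.
Outlet (n = n₀ + ν ξ):
  CH₄: 598 − 1(495.1) = 102.9
  O₂: 1817 − 2(495.1) = 826.4
  N₂: 6834 (inert)
  CO₂: 0 + 1(495.1) = 495.1
  H₂O: 0 + 2(495.1) = 990.3
Total out = 102.9 + 826.4 + 6834 + 495.1 + 990.3 = 9249 mol/min.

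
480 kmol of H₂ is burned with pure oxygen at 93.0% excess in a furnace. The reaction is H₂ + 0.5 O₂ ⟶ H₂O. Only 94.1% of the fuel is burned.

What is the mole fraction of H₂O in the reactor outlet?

0.63

Stoichiometric O₂ = 0.5 × 480 = 240 kmol; O₂ fed = 240 × 1.930 = 463.2 kmol.
Fuel reacted = 0.941 × 480 → ξ = 451.7 kmol.
Outlet (n = n₀ + ν ξ):
  H₂: 480 − 1(451.7) = 28.32
  O₂: 463.2 − 0.5(451.7) = 237.4
  H₂O: 0 + 1(451.7) = 451.7
Total out = 717.4 kmol; y_H₂O = 451.7 / 717.4 = 0.6296.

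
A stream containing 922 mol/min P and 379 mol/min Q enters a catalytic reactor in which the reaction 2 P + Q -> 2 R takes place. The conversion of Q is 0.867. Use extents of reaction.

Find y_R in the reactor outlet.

0.676

Q reacted = 0.867 × 379 = 328.6 mol/min; ν_Q = −1, so ξ = 328.6/1 = 328.6 mol/min.
Outlet amounts (n = n₀ + ν ξ):
  P: 922 − 2(328.6) = 264.8
  Q: 379 − 1(328.6) = 50.41
  R: 0 + 2(328.6) = 657.2
Total out = 972.4 mol/min; y_R = 657.2 / 972.4 = 0.6758.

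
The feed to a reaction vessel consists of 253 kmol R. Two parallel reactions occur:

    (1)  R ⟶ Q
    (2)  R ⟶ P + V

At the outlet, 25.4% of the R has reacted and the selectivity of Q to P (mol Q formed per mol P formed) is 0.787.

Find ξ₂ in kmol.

ξ₂ = 36 kmol

Conversion of R: R consumed = 0.254 × 253 = 64.26 kmol = 1ξ₁ + 1ξ₂.
Selectivity: 1ξ₁ / (1ξ₂) = 0.787 → ξ₁ = 0.787 ξ₂.
Substitute: (1·0.787 + 1) ξ₂ = 64.26 → ξ₂ = 35.96 kmol, ξ₁ = 28.3 kmol.
Outlet amounts (n = n₀ + Σ ν·ξ):
  R: 253 − 1(28.3) − 1(35.96) = 188.7
  Q: 0 + 1(28.3) = 28.3
  P: 0 + 1(35.96) = 35.96
  V: 0 + 1(35.96) = 35.96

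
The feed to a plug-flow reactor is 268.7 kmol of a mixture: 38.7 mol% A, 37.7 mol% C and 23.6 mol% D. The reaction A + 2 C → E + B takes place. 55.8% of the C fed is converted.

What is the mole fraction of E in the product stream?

0.118

C reacted = 0.558 × 101.3 = 56.53 kmol; ν_C = −2, so ξ = 56.53/2 = 28.26 kmol.
Outlet amounts (n = n₀ + ν ξ):
  A: 104 − 1(28.26) = 75.72
  C: 101.3 − 2(28.26) = 44.77
  E: 0 + 1(28.26) = 28.26
  B: 0 + 1(28.26) = 28.26
  D: 63.41 (inert)
Total out = 240.4 kmol; y_E = 28.26 / 240.4 = 0.1175.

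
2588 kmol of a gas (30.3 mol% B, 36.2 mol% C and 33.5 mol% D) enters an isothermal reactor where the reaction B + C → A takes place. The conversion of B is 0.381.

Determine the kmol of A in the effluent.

299 kmol

B reacted = 0.381 × 784.2 = 298.8 kmol; ν_B = −1, so ξ = 298.8/1 = 298.8 kmol.
Outlet amounts (n = n₀ + ν ξ):
  B: 784.2 − 1(298.8) = 485.4
  C: 936.9 − 1(298.8) = 638.1
  A: 0 + 1(298.8) = 298.8
  D: 867 (inert)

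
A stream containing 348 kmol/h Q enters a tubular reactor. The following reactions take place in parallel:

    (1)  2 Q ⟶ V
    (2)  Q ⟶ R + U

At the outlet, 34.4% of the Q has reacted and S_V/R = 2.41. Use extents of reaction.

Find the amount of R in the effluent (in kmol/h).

20.6 kmol/h

Conversion of Q: Q consumed = 0.344 × 348 = 119.7 kmol/h = 2ξ₁ + 1ξ₂.
Selectivity: 1ξ₁ / (1ξ₂) = 2.41 → ξ₁ = 2.41 ξ₂.
Substitute: (2·2.41 + 1) ξ₂ = 119.7 → ξ₂ = 20.57 kmol/h, ξ₁ = 49.57 kmol/h.
Outlet amounts (n = n₀ + Σ ν·ξ):
  Q: 348 − 2(49.57) − 1(20.57) = 228.3
  V: 0 + 1(49.57) = 49.57
  R: 0 + 1(20.57) = 20.57
  U: 0 + 1(20.57) = 20.57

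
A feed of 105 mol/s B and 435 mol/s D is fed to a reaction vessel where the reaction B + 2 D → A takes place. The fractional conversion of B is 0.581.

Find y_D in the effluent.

B reacted = 0.581 × 105 = 61 mol/s; ν_B = −1, so ξ = 61/1 = 61 mol/s.
Outlet amounts (n = n₀ + ν ξ):
  B: 105 − 1(61) = 44
  D: 435 − 2(61) = 313
  A: 0 + 1(61) = 61
Total out = 418 mol/s; y_D = 313 / 418 = 0.7488.

0.749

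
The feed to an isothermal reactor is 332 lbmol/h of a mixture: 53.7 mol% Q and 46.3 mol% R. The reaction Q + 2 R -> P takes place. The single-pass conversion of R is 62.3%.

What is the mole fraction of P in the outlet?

R reacted = 0.623 × 153.7 = 95.77 lbmol/h; ν_R = −2, so ξ = 95.77/2 = 47.88 lbmol/h.
Outlet amounts (n = n₀ + ν ξ):
  Q: 178.3 − 1(47.88) = 130.4
  R: 153.7 − 2(47.88) = 57.95
  P: 0 + 1(47.88) = 47.88
Total out = 236.2 lbmol/h; y_P = 47.88 / 236.2 = 0.2027.

0.203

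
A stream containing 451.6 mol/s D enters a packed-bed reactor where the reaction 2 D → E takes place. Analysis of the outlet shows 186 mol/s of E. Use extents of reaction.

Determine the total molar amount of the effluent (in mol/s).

266 mol/s

For E: n = n₀ + 1ξ → 186 = 0 + 1ξ, giving ξ = 186 mol/s.
Outlet amounts (n = n₀ + ν ξ):
  D: 451.6 − 2(186) = 79.6
  E: 0 + 1(186) = 186
Total out = 79.6 + 186 = 265.6 mol/s.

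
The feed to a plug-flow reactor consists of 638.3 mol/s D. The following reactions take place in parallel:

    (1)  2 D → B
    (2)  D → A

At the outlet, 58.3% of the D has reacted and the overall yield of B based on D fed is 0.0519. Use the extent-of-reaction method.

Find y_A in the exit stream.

Yield of B: 1ξ₁ / 638.3 = 0.0519 → ξ₁ = 33.13 mol/s.
Conversion of D: 2ξ₁ + 1ξ₂ = 0.583 × 638.3 = 372.1 → ξ₂ = 305.9 mol/s.
Outlet amounts (n = n₀ + Σ ν·ξ):
  D: 638.3 − 2(33.13) − 1(305.9) = 266.2
  B: 0 + 1(33.13) = 33.13
  A: 0 + 1(305.9) = 305.9
Total out = 605.2 mol/s; y_A = 305.9 / 605.2 = 0.5054.

0.505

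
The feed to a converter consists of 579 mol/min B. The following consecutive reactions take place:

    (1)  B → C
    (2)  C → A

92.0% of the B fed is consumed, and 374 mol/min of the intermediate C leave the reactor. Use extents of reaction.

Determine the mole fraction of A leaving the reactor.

Conversion of B: B consumed = 1ξ₁ = 0.92 × 579 → ξ₁ = 532.7 mol/min.
C balance: n_C = 0 + 1ξ₁ − 1ξ₂ = 374 → ξ₂ = (1·532.7 − 374)/1 = 158.7 mol/min.
Outlet amounts (n = n₀ + Σ ν·ξ):
  B: 579 − 1(532.7) = 46.32
  C: 0 + 1(532.7) − 1(158.7) = 374
  A: 0 + 1(158.7) = 158.7
Total out = 579 mol/min; y_A = 158.7 / 579 = 0.2741.

0.274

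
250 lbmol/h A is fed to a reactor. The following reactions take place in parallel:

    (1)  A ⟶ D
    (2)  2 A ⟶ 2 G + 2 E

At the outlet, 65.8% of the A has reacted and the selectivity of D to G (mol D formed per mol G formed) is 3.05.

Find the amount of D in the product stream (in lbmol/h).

124 lbmol/h

Conversion of A: A consumed = 0.658 × 250 = 164.5 lbmol/h = 1ξ₁ + 2ξ₂.
Selectivity: 1ξ₁ / (2ξ₂) = 3.05 → ξ₁ = 6.1 ξ₂.
Substitute: (1·6.1 + 2) ξ₂ = 164.5 → ξ₂ = 20.31 lbmol/h, ξ₁ = 123.9 lbmol/h.
Outlet amounts (n = n₀ + Σ ν·ξ):
  A: 250 − 1(123.9) − 2(20.31) = 85.5
  D: 0 + 1(123.9) = 123.9
  G: 0 + 2(20.31) = 40.62
  E: 0 + 2(20.31) = 40.62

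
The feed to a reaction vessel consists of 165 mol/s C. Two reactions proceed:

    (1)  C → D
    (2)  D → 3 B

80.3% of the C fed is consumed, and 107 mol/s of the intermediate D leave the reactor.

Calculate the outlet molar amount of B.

76.5 mol/s

Conversion of C: C consumed = 1ξ₁ = 0.803 × 165 → ξ₁ = 132.5 mol/s.
D balance: n_D = 0 + 1ξ₁ − 1ξ₂ = 107 → ξ₂ = (1·132.5 − 107)/1 = 25.5 mol/s.
Outlet amounts (n = n₀ + Σ ν·ξ):
  C: 165 − 1(132.5) = 32.5
  D: 0 + 1(132.5) − 1(25.5) = 107
  B: 0 + 3(25.5) = 76.49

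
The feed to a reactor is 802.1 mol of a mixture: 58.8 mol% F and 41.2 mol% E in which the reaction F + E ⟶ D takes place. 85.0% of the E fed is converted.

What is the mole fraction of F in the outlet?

E reacted = 0.85 × 330.5 = 280.9 mol; ν_E = −1, so ξ = 280.9/1 = 280.9 mol.
Outlet amounts (n = n₀ + ν ξ):
  F: 471.6 − 1(280.9) = 190.7
  E: 330.5 − 1(280.9) = 49.57
  D: 0 + 1(280.9) = 280.9
Total out = 521.2 mol; y_F = 190.7 / 521.2 = 0.366.

0.366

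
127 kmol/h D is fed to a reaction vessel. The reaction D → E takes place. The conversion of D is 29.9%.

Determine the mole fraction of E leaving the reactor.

0.299

D reacted = 0.299 × 127 = 37.97 kmol/h; ν_D = −1, so ξ = 37.97/1 = 37.97 kmol/h.
Outlet amounts (n = n₀ + ν ξ):
  D: 127 − 1(37.97) = 89.03
  E: 0 + 1(37.97) = 37.97
Total out = 127 kmol/h; y_E = 37.97 / 127 = 0.299.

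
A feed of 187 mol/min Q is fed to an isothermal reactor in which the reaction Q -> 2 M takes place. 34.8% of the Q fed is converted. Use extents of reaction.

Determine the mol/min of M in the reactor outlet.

Q reacted = 0.348 × 187 = 65.08 mol/min; ν_Q = −1, so ξ = 65.08/1 = 65.08 mol/min.
Outlet amounts (n = n₀ + ν ξ):
  Q: 187 − 1(65.08) = 121.9
  M: 0 + 2(65.08) = 130.2

130 mol/min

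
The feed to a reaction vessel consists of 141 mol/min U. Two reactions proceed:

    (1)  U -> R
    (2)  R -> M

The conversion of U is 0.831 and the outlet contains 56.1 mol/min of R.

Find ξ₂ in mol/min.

ξ₂ = 61.1 mol/min

Conversion of U: U consumed = 1ξ₁ = 0.831 × 141 → ξ₁ = 117.2 mol/min.
R balance: n_R = 0 + 1ξ₁ − 1ξ₂ = 56.1 → ξ₂ = (1·117.2 − 56.1)/1 = 61.07 mol/min.
Outlet amounts (n = n₀ + Σ ν·ξ):
  U: 141 − 1(117.2) = 23.83
  R: 0 + 1(117.2) − 1(61.07) = 56.1
  M: 0 + 1(61.07) = 61.07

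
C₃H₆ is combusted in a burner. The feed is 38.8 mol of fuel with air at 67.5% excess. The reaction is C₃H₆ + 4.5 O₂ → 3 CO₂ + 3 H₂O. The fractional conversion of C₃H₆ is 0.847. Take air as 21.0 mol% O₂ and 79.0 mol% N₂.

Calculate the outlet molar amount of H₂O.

Stoichiometric O₂ = 4.5 × 38.8 = 174.6 mol; O₂ fed = 174.6 × 1.675 = 292.5 mol.
N₂ fed = 292.5 × 79/21 = 1100 mol.
Fuel reacted = 0.847 × 38.8 → ξ = 32.86 mol.
Outlet (n = n₀ + ν ξ):
  C₃H₆: 38.8 − 1(32.86) = 5.936
  O₂: 292.5 − 4.5(32.86) = 144.6
  N₂: 1100 (inert)
  CO₂: 0 + 3(32.86) = 98.59
  H₂O: 0 + 3(32.86) = 98.59

98.6 mol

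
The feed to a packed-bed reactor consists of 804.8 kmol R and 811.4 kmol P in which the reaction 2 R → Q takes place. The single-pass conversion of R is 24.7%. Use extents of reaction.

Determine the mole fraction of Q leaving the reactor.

R reacted = 0.247 × 804.8 = 198.8 kmol; ν_R = −2, so ξ = 198.8/2 = 99.39 kmol.
Outlet amounts (n = n₀ + ν ξ):
  R: 804.8 − 2(99.39) = 606
  Q: 0 + 1(99.39) = 99.39
  P: 811.4 (inert)
Total out = 1517 kmol; y_Q = 99.39 / 1517 = 0.06553.

0.0655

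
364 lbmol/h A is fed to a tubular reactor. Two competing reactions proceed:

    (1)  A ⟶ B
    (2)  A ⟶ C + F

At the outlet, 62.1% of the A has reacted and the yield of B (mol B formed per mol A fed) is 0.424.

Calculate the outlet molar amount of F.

Yield of B: 1ξ₁ / 364 = 0.424 → ξ₁ = 154.3 lbmol/h.
Conversion of A: 1ξ₁ + 1ξ₂ = 0.621 × 364 = 226 → ξ₂ = 71.71 lbmol/h.
Outlet amounts (n = n₀ + Σ ν·ξ):
  A: 364 − 1(154.3) − 1(71.71) = 138
  B: 0 + 1(154.3) = 154.3
  C: 0 + 1(71.71) = 71.71
  F: 0 + 1(71.71) = 71.71

71.7 lbmol/h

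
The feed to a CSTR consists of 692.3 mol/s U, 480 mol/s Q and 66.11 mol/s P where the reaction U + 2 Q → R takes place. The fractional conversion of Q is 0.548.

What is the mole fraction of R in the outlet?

Q reacted = 0.548 × 480 = 263 mol/s; ν_Q = −2, so ξ = 263/2 = 131.5 mol/s.
Outlet amounts (n = n₀ + ν ξ):
  U: 692.3 − 1(131.5) = 560.8
  Q: 480 − 2(131.5) = 217
  R: 0 + 1(131.5) = 131.5
  P: 66.11 (inert)
Total out = 975.4 mol/s; y_R = 131.5 / 975.4 = 0.1348.

0.135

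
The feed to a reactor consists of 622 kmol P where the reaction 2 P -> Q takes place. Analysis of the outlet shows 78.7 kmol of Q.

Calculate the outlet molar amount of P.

465 kmol

For Q: n = n₀ + 1ξ → 78.7 = 0 + 1ξ, giving ξ = 78.7 kmol.
Outlet amounts (n = n₀ + ν ξ):
  P: 622 − 2(78.7) = 464.6
  Q: 0 + 1(78.7) = 78.7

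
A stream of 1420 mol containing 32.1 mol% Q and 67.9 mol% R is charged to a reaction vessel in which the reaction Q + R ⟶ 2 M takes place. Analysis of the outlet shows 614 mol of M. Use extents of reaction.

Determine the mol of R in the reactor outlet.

For M: n = n₀ + 2ξ → 614 = 0 + 2ξ, giving ξ = 307 mol.
Outlet amounts (n = n₀ + ν ξ):
  Q: 455.8 − 1(307) = 148.8
  R: 964.2 − 1(307) = 657.2
  M: 0 + 2(307) = 614

657 mol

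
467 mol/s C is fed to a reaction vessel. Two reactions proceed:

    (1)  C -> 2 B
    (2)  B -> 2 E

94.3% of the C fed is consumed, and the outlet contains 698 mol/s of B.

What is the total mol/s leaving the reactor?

1090 mol/s

Conversion of C: C consumed = 1ξ₁ = 0.943 × 467 → ξ₁ = 440.4 mol/s.
B balance: n_B = 0 + 2ξ₁ − 1ξ₂ = 698 → ξ₂ = (2·440.4 − 698)/1 = 182.8 mol/s.
Outlet amounts (n = n₀ + Σ ν·ξ):
  C: 467 − 1(440.4) = 26.62
  B: 0 + 2(440.4) − 1(182.8) = 698
  E: 0 + 2(182.8) = 365.5
Total out = 26.62 + 698 + 365.5 = 1090 mol/s.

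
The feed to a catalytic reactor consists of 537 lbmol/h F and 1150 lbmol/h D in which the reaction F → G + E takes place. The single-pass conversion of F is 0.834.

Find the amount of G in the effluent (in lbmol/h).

F reacted = 0.834 × 537 = 447.9 lbmol/h; ν_F = −1, so ξ = 447.9/1 = 447.9 lbmol/h.
Outlet amounts (n = n₀ + ν ξ):
  F: 537 − 1(447.9) = 89.14
  G: 0 + 1(447.9) = 447.9
  E: 0 + 1(447.9) = 447.9
  D: 1150 (inert)

448 lbmol/h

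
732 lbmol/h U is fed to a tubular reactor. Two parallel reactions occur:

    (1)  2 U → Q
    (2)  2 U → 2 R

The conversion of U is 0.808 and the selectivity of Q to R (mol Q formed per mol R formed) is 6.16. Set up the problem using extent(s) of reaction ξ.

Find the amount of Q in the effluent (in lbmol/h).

274 lbmol/h

Conversion of U: U consumed = 0.808 × 732 = 591.5 lbmol/h = 2ξ₁ + 2ξ₂.
Selectivity: 1ξ₁ / (2ξ₂) = 6.16 → ξ₁ = 12.32 ξ₂.
Substitute: (2·12.32 + 2) ξ₂ = 591.5 → ξ₂ = 22.2 lbmol/h, ξ₁ = 273.5 lbmol/h.
Outlet amounts (n = n₀ + Σ ν·ξ):
  U: 732 − 2(273.5) − 2(22.2) = 140.5
  Q: 0 + 1(273.5) = 273.5
  R: 0 + 2(22.2) = 44.4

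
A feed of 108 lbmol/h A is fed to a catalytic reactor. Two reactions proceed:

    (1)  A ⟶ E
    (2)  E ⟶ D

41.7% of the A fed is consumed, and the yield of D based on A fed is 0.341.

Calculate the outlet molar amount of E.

8.21 lbmol/h

Conversion of A: A consumed = 1ξ₁ = 0.417 × 108 → ξ₁ = 45.04 lbmol/h.
Yield of D: 1ξ₂ / 108 = 0.341 → ξ₂ = 36.83 lbmol/h.
Outlet amounts (n = n₀ + Σ ν·ξ):
  A: 108 − 1(45.04) = 62.96
  E: 0 + 1(45.04) − 1(36.83) = 8.208
  D: 0 + 1(36.83) = 36.83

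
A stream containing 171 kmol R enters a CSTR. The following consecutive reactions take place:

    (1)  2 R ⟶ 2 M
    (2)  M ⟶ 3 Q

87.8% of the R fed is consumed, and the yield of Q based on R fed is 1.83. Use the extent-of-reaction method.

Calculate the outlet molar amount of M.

Conversion of R: R consumed = 2ξ₁ = 0.878 × 171 → ξ₁ = 75.07 kmol.
Yield of Q: 3ξ₂ / 171 = 1.83 → ξ₂ = 104.3 kmol.
Outlet amounts (n = n₀ + Σ ν·ξ):
  R: 171 − 2(75.07) = 20.86
  M: 0 + 2(75.07) − 1(104.3) = 45.83
  Q: 0 + 3(104.3) = 312.9

45.8 kmol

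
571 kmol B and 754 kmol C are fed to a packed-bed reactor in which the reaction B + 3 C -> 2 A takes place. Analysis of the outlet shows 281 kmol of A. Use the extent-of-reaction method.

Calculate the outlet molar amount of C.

332 kmol

For A: n = n₀ + 2ξ → 281 = 0 + 2ξ, giving ξ = 140.5 kmol.
Outlet amounts (n = n₀ + ν ξ):
  B: 571 − 1(140.5) = 430.5
  C: 754 − 3(140.5) = 332.5
  A: 0 + 2(140.5) = 281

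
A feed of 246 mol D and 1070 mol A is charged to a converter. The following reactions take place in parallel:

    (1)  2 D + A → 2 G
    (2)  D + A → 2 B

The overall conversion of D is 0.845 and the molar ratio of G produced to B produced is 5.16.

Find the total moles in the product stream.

1220 mol

Conversion of D: D consumed = 0.845 × 246 = 207.9 mol = 2ξ₁ + 1ξ₂.
Selectivity: 2ξ₁ / (2ξ₂) = 5.16 → ξ₁ = 5.16 ξ₂.
Substitute: (2·5.16 + 1) ξ₂ = 207.9 → ξ₂ = 18.36 mol, ξ₁ = 94.75 mol.
Outlet amounts (n = n₀ + Σ ν·ξ):
  D: 246 − 2(94.75) − 1(18.36) = 38.13
  A: 1070 − 1(94.75) − 1(18.36) = 956.9
  G: 0 + 2(94.75) = 189.5
  B: 0 + 2(18.36) = 36.73
Total out = 38.13 + 956.9 + 189.5 + 36.73 = 1221 mol.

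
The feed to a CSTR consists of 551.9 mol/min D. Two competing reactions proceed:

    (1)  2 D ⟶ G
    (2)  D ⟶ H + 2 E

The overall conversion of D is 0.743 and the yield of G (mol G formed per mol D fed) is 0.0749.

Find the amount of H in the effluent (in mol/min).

Yield of G: 1ξ₁ / 551.9 = 0.0749 → ξ₁ = 41.34 mol/min.
Conversion of D: 2ξ₁ + 1ξ₂ = 0.743 × 551.9 = 410.1 → ξ₂ = 327.4 mol/min.
Outlet amounts (n = n₀ + Σ ν·ξ):
  D: 551.9 − 2(41.34) − 1(327.4) = 141.8
  G: 0 + 1(41.34) = 41.34
  H: 0 + 1(327.4) = 327.4
  E: 0 + 2(327.4) = 654.8

327 mol/min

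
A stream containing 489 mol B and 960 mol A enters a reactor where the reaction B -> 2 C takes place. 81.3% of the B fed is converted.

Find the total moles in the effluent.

1850 mol

B reacted = 0.813 × 489 = 397.6 mol; ν_B = −1, so ξ = 397.6/1 = 397.6 mol.
Outlet amounts (n = n₀ + ν ξ):
  B: 489 − 1(397.6) = 91.44
  C: 0 + 2(397.6) = 795.1
  A: 960 (inert)
Total out = 91.44 + 795.1 + 960 = 1847 mol.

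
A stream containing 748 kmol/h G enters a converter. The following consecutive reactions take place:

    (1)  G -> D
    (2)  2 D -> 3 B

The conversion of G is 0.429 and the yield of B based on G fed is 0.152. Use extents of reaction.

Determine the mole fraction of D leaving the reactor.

Conversion of G: G consumed = 1ξ₁ = 0.429 × 748 → ξ₁ = 320.9 kmol/h.
Yield of B: 3ξ₂ / 748 = 0.152 → ξ₂ = 37.9 kmol/h.
Outlet amounts (n = n₀ + Σ ν·ξ):
  G: 748 − 1(320.9) = 427.1
  D: 0 + 1(320.9) − 2(37.9) = 245.1
  B: 0 + 3(37.9) = 113.7
Total out = 785.9 kmol/h; y_D = 245.1 / 785.9 = 0.3119.

0.312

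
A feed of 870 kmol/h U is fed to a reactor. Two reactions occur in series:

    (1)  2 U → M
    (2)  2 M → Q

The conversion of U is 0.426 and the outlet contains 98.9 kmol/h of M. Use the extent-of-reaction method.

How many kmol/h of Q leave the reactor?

Conversion of U: U consumed = 2ξ₁ = 0.426 × 870 → ξ₁ = 185.3 kmol/h.
M balance: n_M = 0 + 1ξ₁ − 2ξ₂ = 98.9 → ξ₂ = (1·185.3 − 98.9)/2 = 43.2 kmol/h.
Outlet amounts (n = n₀ + Σ ν·ξ):
  U: 870 − 2(185.3) = 499.4
  M: 0 + 1(185.3) − 2(43.2) = 98.9
  Q: 0 + 1(43.2) = 43.2

43.2 kmol/h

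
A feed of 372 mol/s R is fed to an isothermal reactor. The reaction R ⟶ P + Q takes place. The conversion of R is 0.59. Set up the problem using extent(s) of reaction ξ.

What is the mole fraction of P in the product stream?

0.371

R reacted = 0.59 × 372 = 219.5 mol/s; ν_R = −1, so ξ = 219.5/1 = 219.5 mol/s.
Outlet amounts (n = n₀ + ν ξ):
  R: 372 − 1(219.5) = 152.5
  P: 0 + 1(219.5) = 219.5
  Q: 0 + 1(219.5) = 219.5
Total out = 591.5 mol/s; y_P = 219.5 / 591.5 = 0.3711.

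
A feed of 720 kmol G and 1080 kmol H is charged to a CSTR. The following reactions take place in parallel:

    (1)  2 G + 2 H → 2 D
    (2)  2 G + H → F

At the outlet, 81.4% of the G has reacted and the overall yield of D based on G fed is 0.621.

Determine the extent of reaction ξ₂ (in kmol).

Yield of D: 2ξ₁ / 720 = 0.621 → ξ₁ = 223.6 kmol.
Conversion of G: 2ξ₁ + 2ξ₂ = 0.814 × 720 = 586.1 → ξ₂ = 69.48 kmol.
Outlet amounts (n = n₀ + Σ ν·ξ):
  G: 720 − 2(223.6) − 2(69.48) = 133.9
  H: 1080 − 2(223.6) − 1(69.48) = 563.4
  D: 0 + 2(223.6) = 447.1
  F: 0 + 1(69.48) = 69.48

ξ₂ = 69.5 kmol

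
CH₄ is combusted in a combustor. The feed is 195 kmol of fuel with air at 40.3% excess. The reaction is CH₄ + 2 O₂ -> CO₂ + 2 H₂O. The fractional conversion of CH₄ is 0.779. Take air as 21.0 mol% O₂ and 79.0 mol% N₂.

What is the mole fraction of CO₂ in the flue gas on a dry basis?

0.0608

Stoichiometric O₂ = 2 × 195 = 390 kmol; O₂ fed = 390 × 1.403 = 547.2 kmol.
N₂ fed = 547.2 × 79/21 = 2058 kmol.
Fuel reacted = 0.779 × 195 → ξ = 151.9 kmol.
Outlet (n = n₀ + ν ξ):
  CH₄: 195 − 1(151.9) = 43.09
  O₂: 547.2 − 2(151.9) = 243.4
  N₂: 2058 (inert)
  CO₂: 0 + 1(151.9) = 151.9
  H₂O: 0 + 2(151.9) = 303.8
Dry total = 2497 kmol; y_CO₂ (dry) = 151.9 / 2497 = 0.06084.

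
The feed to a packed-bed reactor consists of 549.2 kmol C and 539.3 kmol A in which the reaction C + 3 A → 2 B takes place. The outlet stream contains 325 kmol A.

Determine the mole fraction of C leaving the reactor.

For A: n = n₀ − 3ξ → 325 = 539.3 − 3ξ, giving ξ = 71.43 kmol.
Outlet amounts (n = n₀ + ν ξ):
  C: 549.2 − 1(71.43) = 477.8
  A: 539.3 − 3(71.43) = 325
  B: 0 + 2(71.43) = 142.9
Total out = 945.6 kmol; y_C = 477.8 / 945.6 = 0.5052.

0.505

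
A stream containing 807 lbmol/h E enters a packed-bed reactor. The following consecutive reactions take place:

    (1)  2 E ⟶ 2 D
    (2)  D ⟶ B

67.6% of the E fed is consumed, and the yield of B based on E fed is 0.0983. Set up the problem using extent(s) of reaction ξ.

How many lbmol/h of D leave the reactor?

466 lbmol/h

Conversion of E: E consumed = 2ξ₁ = 0.676 × 807 → ξ₁ = 272.8 lbmol/h.
Yield of B: 1ξ₂ / 807 = 0.0983 → ξ₂ = 79.33 lbmol/h.
Outlet amounts (n = n₀ + Σ ν·ξ):
  E: 807 − 2(272.8) = 261.5
  D: 0 + 2(272.8) − 1(79.33) = 466.2
  B: 0 + 1(79.33) = 79.33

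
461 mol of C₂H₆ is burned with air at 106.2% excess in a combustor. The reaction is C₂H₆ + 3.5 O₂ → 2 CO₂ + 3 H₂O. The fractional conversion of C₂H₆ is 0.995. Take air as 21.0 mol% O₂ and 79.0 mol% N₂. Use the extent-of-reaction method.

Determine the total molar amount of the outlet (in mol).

16500 mol

Stoichiometric O₂ = 3.5 × 461 = 1614 mol; O₂ fed = 1614 × 2.062 = 3327 mol.
N₂ fed = 3327 × 79/21 = 12520 mol.
Fuel reacted = 0.995 × 461 → ξ = 458.7 mol.
Outlet (n = n₀ + ν ξ):
  C₂H₆: 461 − 1(458.7) = 2.305
  O₂: 3327 − 3.5(458.7) = 1722
  N₂: 12520 (inert)
  CO₂: 0 + 2(458.7) = 917.4
  H₂O: 0 + 3(458.7) = 1376
Total out = 2.305 + 1722 + 12520 + 917.4 + 1376 = 16530 mol.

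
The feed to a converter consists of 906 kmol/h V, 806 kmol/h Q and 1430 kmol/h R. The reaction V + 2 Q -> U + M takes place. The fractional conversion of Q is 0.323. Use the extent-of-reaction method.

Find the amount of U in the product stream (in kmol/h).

Q reacted = 0.323 × 806 = 260.3 kmol/h; ν_Q = −2, so ξ = 260.3/2 = 130.2 kmol/h.
Outlet amounts (n = n₀ + ν ξ):
  V: 906 − 1(130.2) = 775.8
  Q: 806 − 2(130.2) = 545.7
  U: 0 + 1(130.2) = 130.2
  M: 0 + 1(130.2) = 130.2
  R: 1430 (inert)

130 kmol/h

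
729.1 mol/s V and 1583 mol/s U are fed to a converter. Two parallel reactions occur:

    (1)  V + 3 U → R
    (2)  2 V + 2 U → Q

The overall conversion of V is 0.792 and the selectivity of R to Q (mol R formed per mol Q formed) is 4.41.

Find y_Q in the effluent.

0.106

Conversion of V: V consumed = 0.792 × 729.1 = 577.4 mol/s = 1ξ₁ + 2ξ₂.
Selectivity: 1ξ₁ / (1ξ₂) = 4.41 → ξ₁ = 4.41 ξ₂.
Substitute: (1·4.41 + 2) ξ₂ = 577.4 → ξ₂ = 90.09 mol/s, ξ₁ = 397.3 mol/s.
Outlet amounts (n = n₀ + Σ ν·ξ):
  V: 729.1 − 1(397.3) − 2(90.09) = 151.7
  U: 1583 − 3(397.3) − 2(90.09) = 211
  R: 0 + 1(397.3) = 397.3
  Q: 0 + 1(90.09) = 90.09
Total out = 850 mol/s; y_Q = 90.09 / 850 = 0.106.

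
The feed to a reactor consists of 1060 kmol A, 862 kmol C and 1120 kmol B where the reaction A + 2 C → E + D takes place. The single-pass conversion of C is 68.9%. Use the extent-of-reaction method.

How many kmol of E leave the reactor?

297 kmol

C reacted = 0.689 × 862 = 593.9 kmol; ν_C = −2, so ξ = 593.9/2 = 297 kmol.
Outlet amounts (n = n₀ + ν ξ):
  A: 1060 − 1(297) = 763
  C: 862 − 2(297) = 268.1
  E: 0 + 1(297) = 297
  D: 0 + 1(297) = 297
  B: 1120 (inert)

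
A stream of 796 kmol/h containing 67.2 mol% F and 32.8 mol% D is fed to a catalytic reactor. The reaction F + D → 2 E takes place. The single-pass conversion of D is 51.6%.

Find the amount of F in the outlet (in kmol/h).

D reacted = 0.516 × 261.1 = 134.7 kmol/h; ν_D = −1, so ξ = 134.7/1 = 134.7 kmol/h.
Outlet amounts (n = n₀ + ν ξ):
  F: 534.9 − 1(134.7) = 400.2
  D: 261.1 − 1(134.7) = 126.4
  E: 0 + 2(134.7) = 269.4

400 kmol/h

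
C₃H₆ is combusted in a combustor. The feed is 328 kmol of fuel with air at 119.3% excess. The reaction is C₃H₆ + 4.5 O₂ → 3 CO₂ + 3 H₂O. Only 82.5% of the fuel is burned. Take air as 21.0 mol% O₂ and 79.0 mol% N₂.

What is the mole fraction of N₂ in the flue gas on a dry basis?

0.808

Stoichiometric O₂ = 4.5 × 328 = 1476 kmol; O₂ fed = 1476 × 2.193 = 3237 kmol.
N₂ fed = 3237 × 79/21 = 12180 kmol.
Fuel reacted = 0.825 × 328 → ξ = 270.6 kmol.
Outlet (n = n₀ + ν ξ):
  C₃H₆: 328 − 1(270.6) = 57.4
  O₂: 3237 − 4.5(270.6) = 2019
  N₂: 12180 (inert)
  CO₂: 0 + 3(270.6) = 811.8
  H₂O: 0 + 3(270.6) = 811.8
Dry total = 15070 kmol; y_N₂ (dry) = 12180 / 15070 = 0.8083.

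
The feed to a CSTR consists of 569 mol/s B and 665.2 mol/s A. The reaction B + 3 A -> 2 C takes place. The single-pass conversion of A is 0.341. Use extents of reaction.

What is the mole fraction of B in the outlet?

A reacted = 0.341 × 665.2 = 226.8 mol/s; ν_A = −3, so ξ = 226.8/3 = 75.61 mol/s.
Outlet amounts (n = n₀ + ν ξ):
  B: 569 − 1(75.61) = 493.4
  A: 665.2 − 3(75.61) = 438.4
  C: 0 + 2(75.61) = 151.2
Total out = 1083 mol/s; y_B = 493.4 / 1083 = 0.4556.

0.456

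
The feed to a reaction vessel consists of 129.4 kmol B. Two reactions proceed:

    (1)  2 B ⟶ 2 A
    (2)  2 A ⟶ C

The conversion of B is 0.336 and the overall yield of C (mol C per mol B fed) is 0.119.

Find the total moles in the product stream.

114 kmol

Conversion of B: B consumed = 2ξ₁ = 0.336 × 129.4 → ξ₁ = 21.74 kmol.
Yield of C: 1ξ₂ / 129.4 = 0.119 → ξ₂ = 15.4 kmol.
Outlet amounts (n = n₀ + Σ ν·ξ):
  B: 129.4 − 2(21.74) = 85.92
  A: 0 + 2(21.74) − 2(15.4) = 12.68
  C: 0 + 1(15.4) = 15.4
Total out = 85.92 + 12.68 + 15.4 = 114 kmol.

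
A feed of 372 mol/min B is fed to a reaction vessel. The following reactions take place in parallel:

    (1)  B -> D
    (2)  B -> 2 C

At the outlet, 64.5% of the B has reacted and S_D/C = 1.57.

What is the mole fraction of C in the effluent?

0.27

Conversion of B: B consumed = 0.645 × 372 = 239.9 mol/min = 1ξ₁ + 1ξ₂.
Selectivity: 1ξ₁ / (2ξ₂) = 1.57 → ξ₁ = 3.14 ξ₂.
Substitute: (1·3.14 + 1) ξ₂ = 239.9 → ξ₂ = 57.96 mol/min, ξ₁ = 182 mol/min.
Outlet amounts (n = n₀ + Σ ν·ξ):
  B: 372 − 1(182) − 1(57.96) = 132.1
  D: 0 + 1(182) = 182
  C: 0 + 2(57.96) = 115.9
Total out = 430 mol/min; y_C = 115.9 / 430 = 0.2696.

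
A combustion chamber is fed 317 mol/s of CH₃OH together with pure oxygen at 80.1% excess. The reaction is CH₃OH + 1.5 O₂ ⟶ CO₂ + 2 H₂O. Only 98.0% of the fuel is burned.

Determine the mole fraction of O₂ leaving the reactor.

0.294

Stoichiometric O₂ = 1.5 × 317 = 475.5 mol/s; O₂ fed = 475.5 × 1.801 = 856.4 mol/s.
Fuel reacted = 0.98 × 317 → ξ = 310.7 mol/s.
Outlet (n = n₀ + ν ξ):
  CH₃OH: 317 − 1(310.7) = 6.34
  O₂: 856.4 − 1.5(310.7) = 390.4
  CO₂: 0 + 1(310.7) = 310.7
  H₂O: 0 + 2(310.7) = 621.3
Total out = 1329 mol/s; y_O₂ = 390.4 / 1329 = 0.2938.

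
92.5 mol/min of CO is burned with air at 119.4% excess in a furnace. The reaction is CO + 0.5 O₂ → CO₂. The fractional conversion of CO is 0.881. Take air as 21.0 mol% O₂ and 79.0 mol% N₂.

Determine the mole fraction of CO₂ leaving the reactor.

0.152

Stoichiometric O₂ = 0.5 × 92.5 = 46.25 mol/min; O₂ fed = 46.25 × 2.194 = 101.5 mol/min.
N₂ fed = 101.5 × 79/21 = 381.7 mol/min.
Fuel reacted = 0.881 × 92.5 → ξ = 81.49 mol/min.
Outlet (n = n₀ + ν ξ):
  CO: 92.5 − 1(81.49) = 11.01
  O₂: 101.5 − 0.5(81.49) = 60.73
  N₂: 381.7 (inert)
  CO₂: 0 + 1(81.49) = 81.49
Total out = 535 mol/min; y_CO₂ = 81.49 / 535 = 0.1523.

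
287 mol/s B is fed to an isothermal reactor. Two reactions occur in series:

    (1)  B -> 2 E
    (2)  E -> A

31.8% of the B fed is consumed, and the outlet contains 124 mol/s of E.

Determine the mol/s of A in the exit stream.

58.5 mol/s

Conversion of B: B consumed = 1ξ₁ = 0.318 × 287 → ξ₁ = 91.27 mol/s.
E balance: n_E = 0 + 2ξ₁ − 1ξ₂ = 124 → ξ₂ = (2·91.27 − 124)/1 = 58.53 mol/s.
Outlet amounts (n = n₀ + Σ ν·ξ):
  B: 287 − 1(91.27) = 195.7
  E: 0 + 2(91.27) − 1(58.53) = 124
  A: 0 + 1(58.53) = 58.53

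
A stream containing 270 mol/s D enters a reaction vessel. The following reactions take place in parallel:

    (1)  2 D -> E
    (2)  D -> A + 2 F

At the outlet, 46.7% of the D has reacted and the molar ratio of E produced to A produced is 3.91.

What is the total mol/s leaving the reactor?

Conversion of D: D consumed = 0.467 × 270 = 126.1 mol/s = 2ξ₁ + 1ξ₂.
Selectivity: 1ξ₁ / (1ξ₂) = 3.91 → ξ₁ = 3.91 ξ₂.
Substitute: (2·3.91 + 1) ξ₂ = 126.1 → ξ₂ = 14.3 mol/s, ξ₁ = 55.9 mol/s.
Outlet amounts (n = n₀ + Σ ν·ξ):
  D: 270 − 2(55.9) − 1(14.3) = 143.9
  E: 0 + 1(55.9) = 55.9
  A: 0 + 1(14.3) = 14.3
  F: 0 + 2(14.3) = 28.59
Total out = 143.9 + 55.9 + 14.3 + 28.59 = 242.7 mol/s.

243 mol/s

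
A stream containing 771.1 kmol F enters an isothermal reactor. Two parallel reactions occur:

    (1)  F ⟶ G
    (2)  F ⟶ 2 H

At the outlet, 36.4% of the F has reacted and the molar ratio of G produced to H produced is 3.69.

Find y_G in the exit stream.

0.307

Conversion of F: F consumed = 0.364 × 771.1 = 280.7 kmol = 1ξ₁ + 1ξ₂.
Selectivity: 1ξ₁ / (2ξ₂) = 3.69 → ξ₁ = 7.38 ξ₂.
Substitute: (1·7.38 + 1) ξ₂ = 280.7 → ξ₂ = 33.49 kmol, ξ₁ = 247.2 kmol.
Outlet amounts (n = n₀ + Σ ν·ξ):
  F: 771.1 − 1(247.2) − 1(33.49) = 490.4
  G: 0 + 1(247.2) = 247.2
  H: 0 + 2(33.49) = 66.99
Total out = 804.6 kmol; y_G = 247.2 / 804.6 = 0.3072.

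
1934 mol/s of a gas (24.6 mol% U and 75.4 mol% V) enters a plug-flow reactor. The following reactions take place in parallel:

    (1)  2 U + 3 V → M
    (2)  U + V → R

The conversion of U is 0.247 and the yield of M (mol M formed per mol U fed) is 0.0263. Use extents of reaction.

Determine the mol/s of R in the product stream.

92.5 mol/s

Yield of M: 1ξ₁ / 475.8 = 0.0263 → ξ₁ = 12.51 mol/s.
Conversion of U: 2ξ₁ + 1ξ₂ = 0.247 × 475.8 = 117.5 → ξ₂ = 92.49 mol/s.
Outlet amounts (n = n₀ + Σ ν·ξ):
  U: 475.8 − 2(12.51) − 1(92.49) = 358.3
  V: 1458 − 3(12.51) − 1(92.49) = 1328
  M: 0 + 1(12.51) = 12.51
  R: 0 + 1(92.49) = 92.49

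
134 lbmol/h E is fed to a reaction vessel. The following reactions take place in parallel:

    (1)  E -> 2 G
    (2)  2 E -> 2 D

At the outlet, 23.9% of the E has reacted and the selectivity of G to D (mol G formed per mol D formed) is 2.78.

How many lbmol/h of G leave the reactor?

Conversion of E: E consumed = 0.239 × 134 = 32.03 lbmol/h = 1ξ₁ + 2ξ₂.
Selectivity: 2ξ₁ / (2ξ₂) = 2.78 → ξ₁ = 2.78 ξ₂.
Substitute: (1·2.78 + 2) ξ₂ = 32.03 → ξ₂ = 6.7 lbmol/h, ξ₁ = 18.63 lbmol/h.
Outlet amounts (n = n₀ + Σ ν·ξ):
  E: 134 − 1(18.63) − 2(6.7) = 102
  G: 0 + 2(18.63) = 37.25
  D: 0 + 2(6.7) = 13.4

37.3 lbmol/h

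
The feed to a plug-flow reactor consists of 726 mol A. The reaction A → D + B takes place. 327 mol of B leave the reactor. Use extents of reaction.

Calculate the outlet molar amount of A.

For B: n = n₀ + 1ξ → 327 = 0 + 1ξ, giving ξ = 327 mol.
Outlet amounts (n = n₀ + ν ξ):
  A: 726 − 1(327) = 399
  D: 0 + 1(327) = 327
  B: 0 + 1(327) = 327

399 mol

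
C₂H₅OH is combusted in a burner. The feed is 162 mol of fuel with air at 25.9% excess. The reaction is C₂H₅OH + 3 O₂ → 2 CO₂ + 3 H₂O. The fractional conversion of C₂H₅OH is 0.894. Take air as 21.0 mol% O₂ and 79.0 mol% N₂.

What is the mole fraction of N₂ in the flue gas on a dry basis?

Stoichiometric O₂ = 3 × 162 = 486 mol; O₂ fed = 486 × 1.259 = 611.9 mol.
N₂ fed = 611.9 × 79/21 = 2302 mol.
Fuel reacted = 0.894 × 162 → ξ = 144.8 mol.
Outlet (n = n₀ + ν ξ):
  C₂H₅OH: 162 − 1(144.8) = 17.17
  O₂: 611.9 − 3(144.8) = 177.4
  N₂: 2302 (inert)
  CO₂: 0 + 2(144.8) = 289.7
  H₂O: 0 + 3(144.8) = 434.5
Dry total = 2786 mol; y_N₂ (dry) = 2302 / 2786 = 0.8262.

0.826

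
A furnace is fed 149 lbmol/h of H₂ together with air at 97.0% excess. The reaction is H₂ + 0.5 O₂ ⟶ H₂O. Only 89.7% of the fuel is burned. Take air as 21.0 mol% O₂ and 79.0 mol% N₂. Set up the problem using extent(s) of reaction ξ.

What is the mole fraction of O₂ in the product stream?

Stoichiometric O₂ = 0.5 × 149 = 74.5 lbmol/h; O₂ fed = 74.5 × 1.970 = 146.8 lbmol/h.
N₂ fed = 146.8 × 79/21 = 552.1 lbmol/h.
Fuel reacted = 0.897 × 149 → ξ = 133.7 lbmol/h.
Outlet (n = n₀ + ν ξ):
  H₂: 149 − 1(133.7) = 15.35
  O₂: 146.8 − 0.5(133.7) = 79.94
  N₂: 552.1 (inert)
  H₂O: 0 + 1(133.7) = 133.7
Total out = 781.1 lbmol/h; y_O₂ = 79.94 / 781.1 = 0.1023.

0.102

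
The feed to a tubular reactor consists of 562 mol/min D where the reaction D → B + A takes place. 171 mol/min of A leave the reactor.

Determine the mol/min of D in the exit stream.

391 mol/min

For A: n = n₀ + 1ξ → 171 = 0 + 1ξ, giving ξ = 171 mol/min.
Outlet amounts (n = n₀ + ν ξ):
  D: 562 − 1(171) = 391
  B: 0 + 1(171) = 171
  A: 0 + 1(171) = 171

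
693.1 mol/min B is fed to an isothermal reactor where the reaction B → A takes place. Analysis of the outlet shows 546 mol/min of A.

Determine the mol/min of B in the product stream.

For A: n = n₀ + 1ξ → 546 = 0 + 1ξ, giving ξ = 546 mol/min.
Outlet amounts (n = n₀ + ν ξ):
  B: 693.1 − 1(546) = 147.1
  A: 0 + 1(546) = 546

147 mol/min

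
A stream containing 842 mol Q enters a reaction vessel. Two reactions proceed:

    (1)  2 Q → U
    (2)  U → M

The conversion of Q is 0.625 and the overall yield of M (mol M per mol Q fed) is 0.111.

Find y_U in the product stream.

0.293

Conversion of Q: Q consumed = 2ξ₁ = 0.625 × 842 → ξ₁ = 263.1 mol.
Yield of M: 1ξ₂ / 842 = 0.111 → ξ₂ = 93.46 mol.
Outlet amounts (n = n₀ + Σ ν·ξ):
  Q: 842 − 2(263.1) = 315.8
  U: 0 + 1(263.1) − 1(93.46) = 169.7
  M: 0 + 1(93.46) = 93.46
Total out = 578.9 mol; y_U = 169.7 / 578.9 = 0.2931.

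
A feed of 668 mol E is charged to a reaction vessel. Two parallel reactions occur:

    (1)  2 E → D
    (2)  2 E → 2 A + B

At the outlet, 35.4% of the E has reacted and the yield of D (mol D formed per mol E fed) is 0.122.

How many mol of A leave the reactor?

73.5 mol

Yield of D: 1ξ₁ / 668 = 0.122 → ξ₁ = 81.5 mol.
Conversion of E: 2ξ₁ + 2ξ₂ = 0.354 × 668 = 236.5 → ξ₂ = 36.74 mol.
Outlet amounts (n = n₀ + Σ ν·ξ):
  E: 668 − 2(81.5) − 2(36.74) = 431.5
  D: 0 + 1(81.5) = 81.5
  A: 0 + 2(36.74) = 73.48
  B: 0 + 1(36.74) = 36.74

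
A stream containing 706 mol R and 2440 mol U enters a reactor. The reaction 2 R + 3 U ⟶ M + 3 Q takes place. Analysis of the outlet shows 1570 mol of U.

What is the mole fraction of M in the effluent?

For U: n = n₀ − 3ξ → 1570 = 2440 − 3ξ, giving ξ = 290 mol.
Outlet amounts (n = n₀ + ν ξ):
  R: 706 − 2(290) = 126
  U: 2440 − 3(290) = 1570
  M: 0 + 1(290) = 290
  Q: 0 + 3(290) = 870
Total out = 2856 mol; y_M = 290 / 2856 = 0.1015.

0.102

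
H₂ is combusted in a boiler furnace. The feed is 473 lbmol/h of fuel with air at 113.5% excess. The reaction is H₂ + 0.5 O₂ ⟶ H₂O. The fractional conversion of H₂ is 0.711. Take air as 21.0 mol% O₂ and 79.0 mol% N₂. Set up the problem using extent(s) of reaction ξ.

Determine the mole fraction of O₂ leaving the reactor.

Stoichiometric O₂ = 0.5 × 473 = 236.5 lbmol/h; O₂ fed = 236.5 × 2.135 = 504.9 lbmol/h.
N₂ fed = 504.9 × 79/21 = 1899 lbmol/h.
Fuel reacted = 0.711 × 473 → ξ = 336.3 lbmol/h.
Outlet (n = n₀ + ν ξ):
  H₂: 473 − 1(336.3) = 136.7
  O₂: 504.9 − 0.5(336.3) = 336.8
  N₂: 1899 (inert)
  H₂O: 0 + 1(336.3) = 336.3
Total out = 2709 lbmol/h; y_O₂ = 336.8 / 2709 = 0.1243.

0.124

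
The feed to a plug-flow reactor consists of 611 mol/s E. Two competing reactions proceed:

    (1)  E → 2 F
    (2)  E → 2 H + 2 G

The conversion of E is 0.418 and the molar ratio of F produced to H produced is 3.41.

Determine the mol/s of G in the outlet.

116 mol/s

Conversion of E: E consumed = 0.418 × 611 = 255.4 mol/s = 1ξ₁ + 1ξ₂.
Selectivity: 2ξ₁ / (2ξ₂) = 3.41 → ξ₁ = 3.41 ξ₂.
Substitute: (1·3.41 + 1) ξ₂ = 255.4 → ξ₂ = 57.91 mol/s, ξ₁ = 197.5 mol/s.
Outlet amounts (n = n₀ + Σ ν·ξ):
  E: 611 − 1(197.5) − 1(57.91) = 355.6
  F: 0 + 2(197.5) = 395
  H: 0 + 2(57.91) = 115.8
  G: 0 + 2(57.91) = 115.8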